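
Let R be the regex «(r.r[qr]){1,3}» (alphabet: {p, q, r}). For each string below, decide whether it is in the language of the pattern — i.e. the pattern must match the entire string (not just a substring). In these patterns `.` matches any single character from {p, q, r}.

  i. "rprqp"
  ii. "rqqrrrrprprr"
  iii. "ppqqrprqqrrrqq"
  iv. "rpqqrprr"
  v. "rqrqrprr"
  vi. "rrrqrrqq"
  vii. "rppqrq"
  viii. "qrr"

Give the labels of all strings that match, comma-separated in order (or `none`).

v

i → no match
ii → no match
iii → no match — must start with "r"
iv → no match
v → match
vi → no match
vii → no match
viii → no match — must start with "r"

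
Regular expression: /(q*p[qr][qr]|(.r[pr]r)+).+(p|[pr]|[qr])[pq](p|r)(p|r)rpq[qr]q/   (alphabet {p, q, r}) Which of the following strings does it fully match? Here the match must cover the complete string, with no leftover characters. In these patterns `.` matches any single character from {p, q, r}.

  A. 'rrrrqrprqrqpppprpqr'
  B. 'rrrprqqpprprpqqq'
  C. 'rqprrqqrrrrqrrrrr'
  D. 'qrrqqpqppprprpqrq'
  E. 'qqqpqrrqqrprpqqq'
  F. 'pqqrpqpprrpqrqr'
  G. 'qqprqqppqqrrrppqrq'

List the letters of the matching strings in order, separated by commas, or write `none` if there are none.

A → no match — must end with 'q'
B → no match
C → no match — must end with 'q'
D → no match
E → match
F → no match — must end with 'q'
G → no match

E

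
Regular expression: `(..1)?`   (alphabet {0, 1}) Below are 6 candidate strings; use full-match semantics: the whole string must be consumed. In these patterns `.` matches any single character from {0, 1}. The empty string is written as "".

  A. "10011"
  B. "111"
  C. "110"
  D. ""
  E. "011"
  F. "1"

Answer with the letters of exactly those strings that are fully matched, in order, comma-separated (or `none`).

A → no match
B → match
C → no match
D → match
E → match
F → no match

B, D, E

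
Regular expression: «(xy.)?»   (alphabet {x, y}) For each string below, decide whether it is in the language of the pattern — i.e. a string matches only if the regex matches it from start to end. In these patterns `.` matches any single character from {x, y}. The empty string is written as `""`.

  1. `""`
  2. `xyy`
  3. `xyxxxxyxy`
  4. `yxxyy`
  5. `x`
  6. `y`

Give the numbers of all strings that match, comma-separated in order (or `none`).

1. `""` → match
2. `xyy` → match
3. `xyxxxxyxy` → no match
4. `yxxyy` → no match
5. `x` → no match
6. `y` → no match

1, 2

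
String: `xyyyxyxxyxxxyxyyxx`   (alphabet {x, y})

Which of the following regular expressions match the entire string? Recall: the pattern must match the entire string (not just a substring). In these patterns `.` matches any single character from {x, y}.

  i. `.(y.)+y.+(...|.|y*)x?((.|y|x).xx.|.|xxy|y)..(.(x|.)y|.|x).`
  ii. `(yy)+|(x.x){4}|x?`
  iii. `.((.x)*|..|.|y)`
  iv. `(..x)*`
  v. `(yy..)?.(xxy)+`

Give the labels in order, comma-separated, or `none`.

i → match
ii → no match
iii → no match
iv → no match
v → no match — must end with `xxy`

i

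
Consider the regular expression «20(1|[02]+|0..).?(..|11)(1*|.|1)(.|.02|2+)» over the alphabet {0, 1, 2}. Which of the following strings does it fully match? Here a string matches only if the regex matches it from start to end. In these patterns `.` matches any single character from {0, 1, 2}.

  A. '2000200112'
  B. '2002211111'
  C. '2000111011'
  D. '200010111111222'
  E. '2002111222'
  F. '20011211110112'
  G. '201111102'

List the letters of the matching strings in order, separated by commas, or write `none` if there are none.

A → match
B → match
C → match
D → match
E → match
F → no match
G → match

A, B, C, D, E, G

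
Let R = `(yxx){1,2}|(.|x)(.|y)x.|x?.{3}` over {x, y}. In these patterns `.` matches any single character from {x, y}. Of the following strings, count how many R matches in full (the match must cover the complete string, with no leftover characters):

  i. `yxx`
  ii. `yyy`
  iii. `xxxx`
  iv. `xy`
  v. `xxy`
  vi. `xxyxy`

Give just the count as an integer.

4

i → match
ii → match
iii → match
iv → no match
v → match
vi → no match
Total matched: 4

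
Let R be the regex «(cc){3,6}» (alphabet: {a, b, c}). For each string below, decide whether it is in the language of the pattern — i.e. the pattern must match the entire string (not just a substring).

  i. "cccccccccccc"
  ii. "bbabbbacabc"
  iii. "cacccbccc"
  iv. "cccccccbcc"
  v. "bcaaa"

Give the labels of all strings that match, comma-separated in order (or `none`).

i

i → match
ii → no match — must start with "cc"
iii → no match — must start with "cc"
iv → no match
v → no match — must start with "cc"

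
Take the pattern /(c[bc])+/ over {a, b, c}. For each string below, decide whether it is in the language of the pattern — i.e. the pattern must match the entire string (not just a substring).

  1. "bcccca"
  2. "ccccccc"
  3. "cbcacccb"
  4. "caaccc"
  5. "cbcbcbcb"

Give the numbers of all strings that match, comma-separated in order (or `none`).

1. "bcccca" → no match — must start with "c"
2. "ccccccc" → no match
3. "cbcacccb" → no match
4. "caaccc" → no match
5. "cbcbcbcb" → match

5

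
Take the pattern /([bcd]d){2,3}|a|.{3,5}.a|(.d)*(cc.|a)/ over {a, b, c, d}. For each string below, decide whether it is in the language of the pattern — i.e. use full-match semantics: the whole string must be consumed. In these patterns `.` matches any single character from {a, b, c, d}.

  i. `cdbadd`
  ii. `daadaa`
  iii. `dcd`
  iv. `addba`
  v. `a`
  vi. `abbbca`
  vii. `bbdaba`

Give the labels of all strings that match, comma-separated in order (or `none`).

ii, iv, v, vi, vii

i → no match
ii → match
iii → no match
iv → match
v → match
vi → match
vii → match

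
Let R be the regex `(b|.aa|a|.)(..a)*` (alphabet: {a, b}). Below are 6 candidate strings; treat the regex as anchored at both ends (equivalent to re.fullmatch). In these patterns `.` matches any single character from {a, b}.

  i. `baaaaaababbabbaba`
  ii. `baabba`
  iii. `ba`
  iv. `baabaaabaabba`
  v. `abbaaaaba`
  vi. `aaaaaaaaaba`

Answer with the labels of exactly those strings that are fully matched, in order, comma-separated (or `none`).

i → no match
ii. `baabba` → match
iii. `ba` → no match
iv → no match
v. `abbaaaaba` → no match
vi. `aaaaaaaaaba` → no match

ii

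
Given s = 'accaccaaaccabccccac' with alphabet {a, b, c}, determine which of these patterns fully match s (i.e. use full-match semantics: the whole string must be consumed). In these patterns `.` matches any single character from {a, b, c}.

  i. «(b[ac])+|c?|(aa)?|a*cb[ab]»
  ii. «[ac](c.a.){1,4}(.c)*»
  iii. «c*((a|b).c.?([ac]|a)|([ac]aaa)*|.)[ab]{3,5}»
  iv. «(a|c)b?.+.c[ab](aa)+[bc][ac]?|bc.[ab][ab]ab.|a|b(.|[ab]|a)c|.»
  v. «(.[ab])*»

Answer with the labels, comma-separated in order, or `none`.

i → no match
ii → match
iii → no match
iv → no match
v → no match

ii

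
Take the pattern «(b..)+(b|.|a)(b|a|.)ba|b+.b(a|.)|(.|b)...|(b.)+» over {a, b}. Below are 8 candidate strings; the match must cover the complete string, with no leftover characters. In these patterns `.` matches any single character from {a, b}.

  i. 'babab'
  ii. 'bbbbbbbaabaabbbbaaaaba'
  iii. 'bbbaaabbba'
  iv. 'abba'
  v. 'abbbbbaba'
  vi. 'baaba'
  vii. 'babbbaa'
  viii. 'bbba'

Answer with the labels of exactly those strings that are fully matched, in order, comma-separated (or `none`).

i → no match
ii → match
iii → no match
iv → match
v → no match
vi → no match
vii → no match
viii → match

ii, iv, viii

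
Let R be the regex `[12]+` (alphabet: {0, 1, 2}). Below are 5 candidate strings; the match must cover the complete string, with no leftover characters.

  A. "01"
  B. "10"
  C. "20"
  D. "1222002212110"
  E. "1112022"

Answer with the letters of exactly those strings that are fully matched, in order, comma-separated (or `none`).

A → no match
B → no match
C → no match
D → no match
E → no match

none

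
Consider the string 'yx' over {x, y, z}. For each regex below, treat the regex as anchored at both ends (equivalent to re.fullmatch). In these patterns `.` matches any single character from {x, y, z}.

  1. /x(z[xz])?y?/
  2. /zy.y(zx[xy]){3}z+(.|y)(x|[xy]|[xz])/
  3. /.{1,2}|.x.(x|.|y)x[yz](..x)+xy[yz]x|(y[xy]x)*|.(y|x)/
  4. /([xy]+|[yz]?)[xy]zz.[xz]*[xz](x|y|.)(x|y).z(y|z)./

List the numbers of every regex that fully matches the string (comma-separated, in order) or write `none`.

1 → no match — must start with 'x'
2 → no match — must start with 'zy'
3 → match
4 → no match

3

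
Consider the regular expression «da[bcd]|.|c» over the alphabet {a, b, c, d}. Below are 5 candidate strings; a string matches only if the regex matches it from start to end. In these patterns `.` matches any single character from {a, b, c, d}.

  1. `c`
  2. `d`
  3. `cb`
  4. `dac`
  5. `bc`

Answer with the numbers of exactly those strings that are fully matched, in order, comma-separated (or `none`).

1, 2, 4

1 → match
2 → match
3 → no match
4 → match
5 → no match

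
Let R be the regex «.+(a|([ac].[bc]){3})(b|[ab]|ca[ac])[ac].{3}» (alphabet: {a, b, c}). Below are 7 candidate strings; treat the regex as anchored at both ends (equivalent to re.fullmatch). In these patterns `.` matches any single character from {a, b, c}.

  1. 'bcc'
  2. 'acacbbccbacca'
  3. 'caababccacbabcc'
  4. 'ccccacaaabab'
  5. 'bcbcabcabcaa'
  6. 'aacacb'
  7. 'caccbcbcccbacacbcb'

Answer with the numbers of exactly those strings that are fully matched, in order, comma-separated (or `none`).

1 → no match
2 → no match
3 → match
4 → match
5 → no match
6 → no match
7 → no match

3, 4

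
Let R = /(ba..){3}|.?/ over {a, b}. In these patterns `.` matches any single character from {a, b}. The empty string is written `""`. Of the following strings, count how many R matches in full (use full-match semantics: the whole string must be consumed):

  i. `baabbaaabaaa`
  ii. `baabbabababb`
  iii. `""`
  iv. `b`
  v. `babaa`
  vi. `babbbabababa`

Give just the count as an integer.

i. `baabbaaabaaa` → match
ii. `baabbabababb` → match
iii. `""` → match
iv. `b` → match
v. `babaa` → no match
vi. `babbbabababa` → match
Total matched: 5

5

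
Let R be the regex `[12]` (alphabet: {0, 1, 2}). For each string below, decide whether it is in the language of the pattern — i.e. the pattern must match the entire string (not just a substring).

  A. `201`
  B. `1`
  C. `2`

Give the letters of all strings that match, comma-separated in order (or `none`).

B, C

A → no match
B → match
C → match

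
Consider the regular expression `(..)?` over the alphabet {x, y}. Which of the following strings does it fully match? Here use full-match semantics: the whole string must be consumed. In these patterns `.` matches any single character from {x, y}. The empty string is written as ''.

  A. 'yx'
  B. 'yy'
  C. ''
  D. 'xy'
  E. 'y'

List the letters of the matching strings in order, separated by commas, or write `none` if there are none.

A → match
B → match
C → match
D → match
E → no match

A, B, C, D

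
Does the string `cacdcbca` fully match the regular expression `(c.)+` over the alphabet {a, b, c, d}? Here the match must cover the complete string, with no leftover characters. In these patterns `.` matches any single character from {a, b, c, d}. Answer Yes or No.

Yes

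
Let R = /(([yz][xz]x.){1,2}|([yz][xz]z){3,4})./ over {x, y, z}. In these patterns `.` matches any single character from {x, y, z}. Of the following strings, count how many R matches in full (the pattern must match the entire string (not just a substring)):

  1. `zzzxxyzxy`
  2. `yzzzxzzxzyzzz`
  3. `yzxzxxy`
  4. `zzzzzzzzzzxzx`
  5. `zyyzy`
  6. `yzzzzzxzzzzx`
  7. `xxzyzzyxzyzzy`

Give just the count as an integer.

2

1. `zzzxxyzxy` → no match
2 → match
3. `yzxzxxy` → no match
4 → match
5. `zyyzy` → no match
6. `yzzzzzxzzzzx` → no match
7 → no match
Total matched: 2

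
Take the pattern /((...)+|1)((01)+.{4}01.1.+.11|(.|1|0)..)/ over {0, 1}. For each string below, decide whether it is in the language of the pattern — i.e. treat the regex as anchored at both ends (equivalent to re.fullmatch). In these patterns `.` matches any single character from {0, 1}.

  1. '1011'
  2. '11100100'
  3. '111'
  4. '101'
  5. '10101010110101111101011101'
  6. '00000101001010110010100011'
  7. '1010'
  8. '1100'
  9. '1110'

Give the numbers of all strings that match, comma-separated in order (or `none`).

1. '1011' → match
2. '11100100' → no match
3. '111' → no match
4. '101' → no match
5 → no match
6 → match
7. '1010' → match
8. '1100' → match
9. '1110' → match

1, 6, 7, 8, 9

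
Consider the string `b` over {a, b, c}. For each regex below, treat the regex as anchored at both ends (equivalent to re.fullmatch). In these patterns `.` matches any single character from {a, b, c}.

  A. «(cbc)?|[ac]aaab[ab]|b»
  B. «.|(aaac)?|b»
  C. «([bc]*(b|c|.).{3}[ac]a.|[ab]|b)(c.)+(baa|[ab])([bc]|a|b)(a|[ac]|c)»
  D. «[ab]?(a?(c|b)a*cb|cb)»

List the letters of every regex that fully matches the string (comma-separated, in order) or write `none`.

A → match
B → match
C → no match
D → no match — must end with `cb`

A, B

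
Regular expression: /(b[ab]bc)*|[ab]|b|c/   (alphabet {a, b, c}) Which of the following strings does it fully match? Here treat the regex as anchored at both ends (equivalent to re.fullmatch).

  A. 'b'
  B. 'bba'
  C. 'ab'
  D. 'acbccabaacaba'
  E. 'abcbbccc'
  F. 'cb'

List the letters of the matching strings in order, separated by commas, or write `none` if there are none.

A

A → match
B → no match
C → no match
D → no match
E → no match
F → no match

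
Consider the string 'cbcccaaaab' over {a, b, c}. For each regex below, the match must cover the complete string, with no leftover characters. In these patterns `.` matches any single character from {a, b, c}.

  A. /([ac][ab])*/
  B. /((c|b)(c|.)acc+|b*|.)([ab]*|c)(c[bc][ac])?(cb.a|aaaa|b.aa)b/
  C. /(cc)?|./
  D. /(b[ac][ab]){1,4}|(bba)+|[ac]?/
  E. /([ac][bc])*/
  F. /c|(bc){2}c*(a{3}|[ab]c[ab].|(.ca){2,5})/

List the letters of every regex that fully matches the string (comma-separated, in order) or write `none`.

A → no match
B → match
C → no match
D → no match
E → no match
F → no match

B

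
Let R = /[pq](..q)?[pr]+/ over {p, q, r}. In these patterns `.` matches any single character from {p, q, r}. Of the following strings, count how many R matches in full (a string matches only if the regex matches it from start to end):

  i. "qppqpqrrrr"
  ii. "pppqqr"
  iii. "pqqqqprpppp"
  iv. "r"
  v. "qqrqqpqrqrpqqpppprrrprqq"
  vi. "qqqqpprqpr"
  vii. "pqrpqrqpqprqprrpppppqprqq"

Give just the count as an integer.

i → no match
ii → no match
iii → no match
iv → no match
v → no match
vi → no match
vii → no match
Total matched: 0

0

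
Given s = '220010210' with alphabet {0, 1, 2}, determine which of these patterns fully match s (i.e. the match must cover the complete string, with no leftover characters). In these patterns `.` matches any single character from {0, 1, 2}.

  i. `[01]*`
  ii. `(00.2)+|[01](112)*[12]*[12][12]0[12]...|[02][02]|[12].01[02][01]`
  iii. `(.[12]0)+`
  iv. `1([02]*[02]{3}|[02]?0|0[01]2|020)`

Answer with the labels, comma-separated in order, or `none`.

iii

i → no match
ii → no match
iii → match
iv → no match — must start with '1'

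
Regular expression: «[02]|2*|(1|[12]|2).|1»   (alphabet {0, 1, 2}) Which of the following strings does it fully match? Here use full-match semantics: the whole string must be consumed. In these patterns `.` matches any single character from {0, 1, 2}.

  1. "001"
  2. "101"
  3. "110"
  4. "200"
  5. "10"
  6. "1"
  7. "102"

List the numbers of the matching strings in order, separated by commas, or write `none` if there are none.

1 → no match
2 → no match
3 → no match
4 → no match
5 → match
6 → match
7 → no match

5, 6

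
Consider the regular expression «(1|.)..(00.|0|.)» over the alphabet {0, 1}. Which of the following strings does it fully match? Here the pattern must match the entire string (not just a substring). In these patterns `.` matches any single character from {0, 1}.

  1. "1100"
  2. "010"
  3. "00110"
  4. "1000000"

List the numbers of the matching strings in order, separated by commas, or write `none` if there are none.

1

1 → match
2 → no match
3 → no match
4 → no match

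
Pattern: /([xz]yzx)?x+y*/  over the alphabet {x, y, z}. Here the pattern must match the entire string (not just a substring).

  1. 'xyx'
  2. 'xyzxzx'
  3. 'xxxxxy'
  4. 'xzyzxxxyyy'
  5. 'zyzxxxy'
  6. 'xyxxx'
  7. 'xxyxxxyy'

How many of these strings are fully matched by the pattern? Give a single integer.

1 → no match
2 → no match
3 → match
4 → no match
5 → match
6 → no match
7 → no match
Total matched: 2

2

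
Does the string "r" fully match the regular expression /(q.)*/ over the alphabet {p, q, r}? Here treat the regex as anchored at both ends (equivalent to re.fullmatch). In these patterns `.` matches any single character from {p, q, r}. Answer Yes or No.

No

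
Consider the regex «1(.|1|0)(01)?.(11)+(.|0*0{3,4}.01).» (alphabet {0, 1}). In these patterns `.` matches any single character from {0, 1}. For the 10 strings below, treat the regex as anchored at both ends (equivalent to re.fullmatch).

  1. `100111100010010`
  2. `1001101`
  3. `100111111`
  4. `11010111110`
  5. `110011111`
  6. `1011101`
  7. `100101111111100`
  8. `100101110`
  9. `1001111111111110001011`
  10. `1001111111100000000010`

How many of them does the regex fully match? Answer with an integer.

8

1 → no match
2 → match
3 → match
4 → match
5 → no match
6 → match
7 → match
8 → match
9 → match
10 → match
Total matched: 8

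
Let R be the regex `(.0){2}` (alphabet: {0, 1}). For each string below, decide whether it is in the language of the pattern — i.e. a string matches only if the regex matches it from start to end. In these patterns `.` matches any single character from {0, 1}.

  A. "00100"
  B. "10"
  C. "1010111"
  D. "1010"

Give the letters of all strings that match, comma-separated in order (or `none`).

D

A → no match
B → no match
C → no match — must end with "0"
D → match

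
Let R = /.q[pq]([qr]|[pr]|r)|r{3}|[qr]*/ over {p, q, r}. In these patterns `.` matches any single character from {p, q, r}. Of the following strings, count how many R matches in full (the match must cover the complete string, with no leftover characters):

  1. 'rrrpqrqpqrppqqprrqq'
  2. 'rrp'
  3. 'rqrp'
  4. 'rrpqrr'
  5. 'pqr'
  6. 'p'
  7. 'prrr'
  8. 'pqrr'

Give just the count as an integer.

0

1 → no match
2 → no match
3 → no match
4 → no match
5 → no match
6 → no match
7 → no match
8 → no match
Total matched: 0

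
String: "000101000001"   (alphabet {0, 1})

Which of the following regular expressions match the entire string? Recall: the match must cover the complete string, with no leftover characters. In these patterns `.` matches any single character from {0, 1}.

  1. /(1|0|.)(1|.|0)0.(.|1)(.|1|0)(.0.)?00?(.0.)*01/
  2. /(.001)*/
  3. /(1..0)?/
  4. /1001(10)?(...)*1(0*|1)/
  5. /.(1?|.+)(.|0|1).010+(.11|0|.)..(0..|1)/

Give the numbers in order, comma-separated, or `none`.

1 → match
2 → no match
3 → no match
4 → no match — must start with "1001"
5 → match

1, 5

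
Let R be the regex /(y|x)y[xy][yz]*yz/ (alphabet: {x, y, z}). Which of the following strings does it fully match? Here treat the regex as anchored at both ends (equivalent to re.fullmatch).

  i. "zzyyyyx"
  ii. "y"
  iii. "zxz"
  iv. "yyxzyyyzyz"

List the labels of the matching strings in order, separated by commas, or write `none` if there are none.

iv

i → no match — must end with "yz"
ii → no match — must end with "yz"
iii → no match — must end with "yz"
iv → match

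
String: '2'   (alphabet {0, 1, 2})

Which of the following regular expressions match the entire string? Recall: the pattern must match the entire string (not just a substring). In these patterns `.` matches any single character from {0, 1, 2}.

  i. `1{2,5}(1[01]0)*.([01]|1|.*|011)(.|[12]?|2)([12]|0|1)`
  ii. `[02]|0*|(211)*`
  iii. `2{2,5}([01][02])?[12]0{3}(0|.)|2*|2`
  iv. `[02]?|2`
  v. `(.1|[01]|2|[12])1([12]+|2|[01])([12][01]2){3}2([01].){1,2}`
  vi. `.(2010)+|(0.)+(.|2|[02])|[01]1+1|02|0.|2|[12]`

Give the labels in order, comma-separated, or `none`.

i → no match — must start with '1'
ii → match
iii → match
iv → match
v → no match
vi → match

ii, iii, iv, vi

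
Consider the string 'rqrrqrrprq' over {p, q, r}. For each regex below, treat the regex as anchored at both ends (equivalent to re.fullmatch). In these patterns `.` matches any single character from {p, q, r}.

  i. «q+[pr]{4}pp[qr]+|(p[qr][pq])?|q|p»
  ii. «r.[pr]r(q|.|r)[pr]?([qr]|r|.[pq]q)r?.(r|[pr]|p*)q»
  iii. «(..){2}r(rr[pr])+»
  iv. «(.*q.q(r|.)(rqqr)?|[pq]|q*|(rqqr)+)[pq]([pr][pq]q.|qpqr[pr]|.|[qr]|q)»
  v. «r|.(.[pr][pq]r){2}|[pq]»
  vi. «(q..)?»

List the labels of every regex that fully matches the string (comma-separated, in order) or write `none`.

ii

i → no match
ii → match
iii → no match
iv → no match
v → no match
vi → no match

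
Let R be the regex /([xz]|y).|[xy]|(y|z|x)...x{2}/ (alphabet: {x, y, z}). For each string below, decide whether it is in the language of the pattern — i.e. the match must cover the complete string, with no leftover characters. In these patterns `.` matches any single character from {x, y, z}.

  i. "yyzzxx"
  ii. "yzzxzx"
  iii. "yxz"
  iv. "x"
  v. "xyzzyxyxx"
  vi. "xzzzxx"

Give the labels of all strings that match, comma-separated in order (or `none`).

i, iv, vi

i. "yyzzxx" → match
ii. "yzzxzx" → no match
iii. "yxz" → no match
iv. "x" → match
v. "xyzzyxyxx" → no match
vi. "xzzzxx" → match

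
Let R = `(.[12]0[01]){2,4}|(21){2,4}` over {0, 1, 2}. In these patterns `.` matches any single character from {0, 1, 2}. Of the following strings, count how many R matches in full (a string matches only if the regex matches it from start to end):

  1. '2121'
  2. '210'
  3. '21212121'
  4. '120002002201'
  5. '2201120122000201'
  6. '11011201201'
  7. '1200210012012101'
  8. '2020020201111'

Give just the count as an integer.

1. '2121' → match
2. '210' → no match
3. '21212121' → match
4. '120002002201' → match
5 → match
6. '11011201201' → no match
7 → match
8 → no match
Total matched: 5

5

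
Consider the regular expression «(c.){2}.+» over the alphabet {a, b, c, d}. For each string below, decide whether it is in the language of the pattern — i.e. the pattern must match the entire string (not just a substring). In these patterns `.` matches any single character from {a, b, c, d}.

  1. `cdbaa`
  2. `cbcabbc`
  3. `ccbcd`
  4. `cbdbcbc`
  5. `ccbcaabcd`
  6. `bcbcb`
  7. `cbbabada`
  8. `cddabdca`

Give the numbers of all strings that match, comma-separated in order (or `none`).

1 → no match
2 → match
3 → no match
4 → no match
5 → no match
6 → no match — must start with `c`
7 → no match
8 → no match

2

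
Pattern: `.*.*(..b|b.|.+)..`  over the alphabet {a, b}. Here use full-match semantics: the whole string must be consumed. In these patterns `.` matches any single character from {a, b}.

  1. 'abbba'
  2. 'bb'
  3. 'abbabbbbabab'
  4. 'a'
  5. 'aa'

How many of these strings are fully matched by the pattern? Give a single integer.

1 → match
2 → no match
3 → match
4 → no match
5 → no match
Total matched: 2

2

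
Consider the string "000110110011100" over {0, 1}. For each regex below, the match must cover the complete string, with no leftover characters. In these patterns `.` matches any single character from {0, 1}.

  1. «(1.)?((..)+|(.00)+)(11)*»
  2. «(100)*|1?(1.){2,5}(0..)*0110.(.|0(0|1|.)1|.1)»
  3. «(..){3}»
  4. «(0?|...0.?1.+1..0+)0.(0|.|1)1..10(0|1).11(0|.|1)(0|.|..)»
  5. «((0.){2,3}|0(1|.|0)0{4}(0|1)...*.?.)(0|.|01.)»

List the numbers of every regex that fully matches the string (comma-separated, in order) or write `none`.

4

1 → no match
2 → no match
3 → no match
4 → match
5 → no match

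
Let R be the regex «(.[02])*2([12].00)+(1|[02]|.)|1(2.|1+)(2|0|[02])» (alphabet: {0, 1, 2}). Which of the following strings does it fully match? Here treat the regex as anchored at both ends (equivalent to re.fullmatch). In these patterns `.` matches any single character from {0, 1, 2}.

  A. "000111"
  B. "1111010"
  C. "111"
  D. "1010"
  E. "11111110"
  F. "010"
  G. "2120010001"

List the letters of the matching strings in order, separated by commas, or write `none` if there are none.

E, G

A → no match
B → no match
C → no match
D → no match
E → match
F → no match
G → match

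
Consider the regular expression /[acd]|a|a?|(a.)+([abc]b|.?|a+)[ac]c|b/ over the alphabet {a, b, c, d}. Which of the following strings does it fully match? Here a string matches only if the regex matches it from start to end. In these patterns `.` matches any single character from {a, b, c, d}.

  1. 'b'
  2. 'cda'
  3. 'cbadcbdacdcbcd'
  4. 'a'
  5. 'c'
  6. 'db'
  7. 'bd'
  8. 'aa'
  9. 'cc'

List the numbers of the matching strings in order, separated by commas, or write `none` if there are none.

1 → match
2 → no match
3 → no match
4 → match
5 → match
6 → no match
7 → no match
8 → no match
9 → no match

1, 4, 5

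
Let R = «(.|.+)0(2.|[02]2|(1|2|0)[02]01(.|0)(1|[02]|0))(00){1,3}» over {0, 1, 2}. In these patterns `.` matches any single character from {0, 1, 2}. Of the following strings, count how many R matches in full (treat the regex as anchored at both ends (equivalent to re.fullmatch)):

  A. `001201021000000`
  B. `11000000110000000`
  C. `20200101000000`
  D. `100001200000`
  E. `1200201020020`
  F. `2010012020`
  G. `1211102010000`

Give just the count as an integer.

A → match
B → match
C → match
D → match
E → no match — must end with `00`
F → no match — must end with `00`
G → no match
Total matched: 4

4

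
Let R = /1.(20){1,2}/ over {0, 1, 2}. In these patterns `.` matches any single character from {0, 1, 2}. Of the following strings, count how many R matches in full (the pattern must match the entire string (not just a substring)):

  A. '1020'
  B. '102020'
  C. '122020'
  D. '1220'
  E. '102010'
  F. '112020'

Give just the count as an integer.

5

A → match
B → match
C → match
D → match
E → no match — must end with '20'
F → match
Total matched: 5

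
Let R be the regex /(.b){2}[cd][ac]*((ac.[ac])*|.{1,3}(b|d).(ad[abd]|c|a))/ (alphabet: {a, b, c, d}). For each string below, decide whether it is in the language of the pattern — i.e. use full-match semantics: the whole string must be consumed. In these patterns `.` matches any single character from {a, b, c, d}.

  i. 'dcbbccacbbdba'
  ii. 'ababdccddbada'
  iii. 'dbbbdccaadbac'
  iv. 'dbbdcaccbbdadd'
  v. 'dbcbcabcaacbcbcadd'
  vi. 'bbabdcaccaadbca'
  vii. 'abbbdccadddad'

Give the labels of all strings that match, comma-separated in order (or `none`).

ii, iii, vi

i → no match
ii → match
iii → match
iv → no match
v → no match
vi → match
vii → no match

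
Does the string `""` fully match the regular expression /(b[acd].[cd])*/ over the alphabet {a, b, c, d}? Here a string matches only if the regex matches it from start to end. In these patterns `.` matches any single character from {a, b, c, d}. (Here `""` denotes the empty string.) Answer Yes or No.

Yes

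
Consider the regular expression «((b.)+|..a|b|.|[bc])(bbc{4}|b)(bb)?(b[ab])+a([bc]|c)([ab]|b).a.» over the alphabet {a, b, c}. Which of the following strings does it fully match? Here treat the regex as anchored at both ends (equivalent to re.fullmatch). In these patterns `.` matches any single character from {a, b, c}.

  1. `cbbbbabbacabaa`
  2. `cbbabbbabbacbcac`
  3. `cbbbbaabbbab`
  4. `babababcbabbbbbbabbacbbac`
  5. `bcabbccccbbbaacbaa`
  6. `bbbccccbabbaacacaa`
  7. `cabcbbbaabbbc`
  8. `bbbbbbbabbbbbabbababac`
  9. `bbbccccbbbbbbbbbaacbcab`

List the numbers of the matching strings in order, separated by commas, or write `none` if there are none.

1 → match
2 → match
3 → match
4 → match
5 → no match
6 → no match
7 → no match
8 → match
9 → match

1, 2, 3, 4, 8, 9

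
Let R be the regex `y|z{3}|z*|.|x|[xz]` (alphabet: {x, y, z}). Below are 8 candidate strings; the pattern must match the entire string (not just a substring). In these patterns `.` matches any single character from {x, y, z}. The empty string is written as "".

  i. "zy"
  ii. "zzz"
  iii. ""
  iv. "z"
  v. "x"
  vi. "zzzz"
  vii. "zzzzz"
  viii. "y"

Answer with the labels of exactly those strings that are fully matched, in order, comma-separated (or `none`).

i → no match
ii → match
iii → match
iv → match
v → match
vi → match
vii → match
viii → match

ii, iii, iv, v, vi, vii, viii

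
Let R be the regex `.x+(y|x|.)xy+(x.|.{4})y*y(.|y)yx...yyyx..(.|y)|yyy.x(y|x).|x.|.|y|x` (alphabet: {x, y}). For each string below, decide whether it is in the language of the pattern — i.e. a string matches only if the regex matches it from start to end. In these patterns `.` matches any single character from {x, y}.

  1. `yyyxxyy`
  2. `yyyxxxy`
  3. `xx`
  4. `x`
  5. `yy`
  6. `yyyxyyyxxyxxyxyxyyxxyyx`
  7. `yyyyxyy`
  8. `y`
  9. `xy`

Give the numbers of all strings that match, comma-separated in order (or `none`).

1, 2, 3, 4, 7, 8, 9

1 → match
2 → match
3 → match
4 → match
5 → no match
6 → no match
7 → match
8 → match
9 → match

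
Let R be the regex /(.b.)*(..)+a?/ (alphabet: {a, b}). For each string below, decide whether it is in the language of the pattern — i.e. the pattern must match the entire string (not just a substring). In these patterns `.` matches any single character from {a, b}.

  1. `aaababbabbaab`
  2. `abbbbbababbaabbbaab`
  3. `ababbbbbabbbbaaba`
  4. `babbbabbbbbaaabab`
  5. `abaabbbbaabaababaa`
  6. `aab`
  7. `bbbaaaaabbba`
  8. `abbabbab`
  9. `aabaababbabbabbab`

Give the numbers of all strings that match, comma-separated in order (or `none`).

1 → no match
2 → match
3 → match
4 → no match
5 → match
6 → no match
7 → match
8 → match
9 → no match

2, 3, 5, 7, 8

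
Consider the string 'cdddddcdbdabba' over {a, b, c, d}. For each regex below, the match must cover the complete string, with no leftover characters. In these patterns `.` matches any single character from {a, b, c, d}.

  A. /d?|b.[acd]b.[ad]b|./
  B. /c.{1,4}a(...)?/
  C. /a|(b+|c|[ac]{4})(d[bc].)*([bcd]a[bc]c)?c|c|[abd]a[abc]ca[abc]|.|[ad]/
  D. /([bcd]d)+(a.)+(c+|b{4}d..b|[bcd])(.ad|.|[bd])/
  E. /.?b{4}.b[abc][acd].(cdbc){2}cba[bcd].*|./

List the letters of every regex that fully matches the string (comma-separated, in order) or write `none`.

A → no match
B → no match
C → no match
D → match
E → no match

D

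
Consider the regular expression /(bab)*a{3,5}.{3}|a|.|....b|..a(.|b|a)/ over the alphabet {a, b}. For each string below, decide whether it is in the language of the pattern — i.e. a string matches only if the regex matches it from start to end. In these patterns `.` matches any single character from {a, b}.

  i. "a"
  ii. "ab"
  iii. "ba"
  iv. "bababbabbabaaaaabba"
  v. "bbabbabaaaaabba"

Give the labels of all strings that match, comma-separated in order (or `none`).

i → match
ii → no match
iii → no match
iv → no match
v → no match

i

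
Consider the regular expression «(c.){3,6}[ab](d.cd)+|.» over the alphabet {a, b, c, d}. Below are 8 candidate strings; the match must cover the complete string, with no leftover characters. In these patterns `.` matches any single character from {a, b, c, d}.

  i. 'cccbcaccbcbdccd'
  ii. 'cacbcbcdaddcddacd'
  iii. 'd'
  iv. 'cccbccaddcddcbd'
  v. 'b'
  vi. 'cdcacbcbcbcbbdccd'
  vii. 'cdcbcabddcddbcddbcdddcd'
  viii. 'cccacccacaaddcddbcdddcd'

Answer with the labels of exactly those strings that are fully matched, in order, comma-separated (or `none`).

ii, iii, v, vi, vii, viii

i → no match
ii → match
iii → match
iv → no match
v → match
vi → match
vii → match
viii → match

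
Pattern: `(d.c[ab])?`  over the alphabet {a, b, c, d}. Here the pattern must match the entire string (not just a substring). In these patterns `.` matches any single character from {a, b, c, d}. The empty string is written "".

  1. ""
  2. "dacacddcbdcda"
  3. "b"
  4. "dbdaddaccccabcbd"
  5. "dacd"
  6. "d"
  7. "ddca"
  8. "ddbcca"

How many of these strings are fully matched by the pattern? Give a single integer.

1 → match
2 → no match
3 → no match
4 → no match
5 → no match
6 → no match
7 → match
8 → no match
Total matched: 2

2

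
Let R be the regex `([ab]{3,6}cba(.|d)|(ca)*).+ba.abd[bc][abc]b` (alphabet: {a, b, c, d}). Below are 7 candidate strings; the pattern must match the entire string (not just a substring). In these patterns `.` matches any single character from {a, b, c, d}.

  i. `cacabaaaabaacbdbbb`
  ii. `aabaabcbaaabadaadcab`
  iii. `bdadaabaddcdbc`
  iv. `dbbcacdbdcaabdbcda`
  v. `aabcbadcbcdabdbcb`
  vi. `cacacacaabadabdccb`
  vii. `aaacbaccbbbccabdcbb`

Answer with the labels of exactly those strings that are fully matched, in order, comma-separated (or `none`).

vi

i → no match
ii → no match
iii → no match — must end with `b`
iv → no match — must end with `b`
v → no match
vi → match
vii → no match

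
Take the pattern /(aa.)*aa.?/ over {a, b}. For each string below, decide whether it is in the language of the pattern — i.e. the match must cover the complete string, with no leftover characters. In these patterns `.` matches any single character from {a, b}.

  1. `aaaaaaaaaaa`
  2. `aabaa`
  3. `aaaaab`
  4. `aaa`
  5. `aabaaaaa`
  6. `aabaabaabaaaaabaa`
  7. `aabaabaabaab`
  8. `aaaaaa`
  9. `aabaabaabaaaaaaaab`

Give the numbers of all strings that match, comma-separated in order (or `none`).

1, 2, 3, 4, 5, 6, 7, 8, 9

1. `aaaaaaaaaaa` → match
2. `aabaa` → match
3. `aaaaab` → match
4. `aaa` → match
5. `aabaaaaa` → match
6 → match
7. `aabaabaabaab` → match
8. `aaaaaa` → match
9 → match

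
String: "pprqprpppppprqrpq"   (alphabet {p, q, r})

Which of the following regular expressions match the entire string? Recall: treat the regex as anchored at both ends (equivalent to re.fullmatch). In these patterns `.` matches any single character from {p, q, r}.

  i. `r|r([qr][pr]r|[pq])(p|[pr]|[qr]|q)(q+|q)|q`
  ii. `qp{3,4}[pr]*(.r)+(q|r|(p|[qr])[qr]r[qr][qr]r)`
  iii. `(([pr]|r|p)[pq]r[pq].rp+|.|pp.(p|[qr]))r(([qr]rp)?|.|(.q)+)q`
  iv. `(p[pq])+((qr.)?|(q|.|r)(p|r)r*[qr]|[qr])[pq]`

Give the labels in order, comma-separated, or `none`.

iii

i → no match
ii → no match — must start with "qp"
iii → match
iv → no match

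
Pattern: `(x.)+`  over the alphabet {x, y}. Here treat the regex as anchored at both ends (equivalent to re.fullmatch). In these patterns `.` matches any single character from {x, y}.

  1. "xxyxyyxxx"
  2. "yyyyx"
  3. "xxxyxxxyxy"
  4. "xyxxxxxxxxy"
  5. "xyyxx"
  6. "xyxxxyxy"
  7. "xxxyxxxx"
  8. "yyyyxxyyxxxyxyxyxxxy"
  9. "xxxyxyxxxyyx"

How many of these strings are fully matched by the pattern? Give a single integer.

1 → no match
2 → no match — must start with "x"
3 → match
4 → no match
5 → no match
6 → match
7 → match
8 → no match — must start with "x"
9 → no match
Total matched: 3

3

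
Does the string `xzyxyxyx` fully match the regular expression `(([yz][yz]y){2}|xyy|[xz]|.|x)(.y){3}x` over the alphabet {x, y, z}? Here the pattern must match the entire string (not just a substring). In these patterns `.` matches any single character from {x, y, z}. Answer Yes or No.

Yes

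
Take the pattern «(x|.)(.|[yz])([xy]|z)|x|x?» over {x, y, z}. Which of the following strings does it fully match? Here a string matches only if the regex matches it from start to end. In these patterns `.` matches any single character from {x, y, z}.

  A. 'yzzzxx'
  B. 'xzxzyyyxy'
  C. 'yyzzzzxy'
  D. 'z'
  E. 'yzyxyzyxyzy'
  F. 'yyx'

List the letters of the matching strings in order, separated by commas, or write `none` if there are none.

F

A → no match
B → no match
C → no match
D → no match
E → no match
F → match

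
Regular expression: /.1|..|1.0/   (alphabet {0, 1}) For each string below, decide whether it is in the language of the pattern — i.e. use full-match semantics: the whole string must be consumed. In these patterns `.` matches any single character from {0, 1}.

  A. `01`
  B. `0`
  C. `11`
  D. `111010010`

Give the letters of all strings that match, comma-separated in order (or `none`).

A → match
B → no match
C → match
D → no match

A, C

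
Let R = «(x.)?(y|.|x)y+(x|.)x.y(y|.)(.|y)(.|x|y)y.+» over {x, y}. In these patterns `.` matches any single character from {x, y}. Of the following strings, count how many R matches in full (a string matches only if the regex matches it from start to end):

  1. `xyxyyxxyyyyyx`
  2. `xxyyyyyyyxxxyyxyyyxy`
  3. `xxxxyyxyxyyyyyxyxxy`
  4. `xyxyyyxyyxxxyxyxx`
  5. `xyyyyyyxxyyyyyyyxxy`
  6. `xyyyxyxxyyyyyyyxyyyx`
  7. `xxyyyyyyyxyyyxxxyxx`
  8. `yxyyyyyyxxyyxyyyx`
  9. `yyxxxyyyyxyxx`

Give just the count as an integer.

1 → match
2 → match
3 → no match
4 → match
5 → match
6 → no match
7 → no match
8 → no match
9 → no match
Total matched: 4

4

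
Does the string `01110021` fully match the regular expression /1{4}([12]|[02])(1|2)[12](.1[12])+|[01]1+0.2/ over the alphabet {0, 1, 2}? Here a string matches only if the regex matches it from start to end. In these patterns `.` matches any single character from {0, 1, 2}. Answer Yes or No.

No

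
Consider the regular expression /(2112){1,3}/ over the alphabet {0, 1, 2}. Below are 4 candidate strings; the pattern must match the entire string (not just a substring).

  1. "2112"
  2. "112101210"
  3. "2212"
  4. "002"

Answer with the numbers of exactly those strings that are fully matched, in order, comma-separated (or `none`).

1

1. "2112" → match
2. "112101210" → no match — must start with "2112"
3. "2212" → no match — must start with "2112"
4. "002" → no match — must start with "2112"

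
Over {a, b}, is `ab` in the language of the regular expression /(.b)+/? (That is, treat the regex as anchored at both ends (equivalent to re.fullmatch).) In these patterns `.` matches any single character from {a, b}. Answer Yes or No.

Yes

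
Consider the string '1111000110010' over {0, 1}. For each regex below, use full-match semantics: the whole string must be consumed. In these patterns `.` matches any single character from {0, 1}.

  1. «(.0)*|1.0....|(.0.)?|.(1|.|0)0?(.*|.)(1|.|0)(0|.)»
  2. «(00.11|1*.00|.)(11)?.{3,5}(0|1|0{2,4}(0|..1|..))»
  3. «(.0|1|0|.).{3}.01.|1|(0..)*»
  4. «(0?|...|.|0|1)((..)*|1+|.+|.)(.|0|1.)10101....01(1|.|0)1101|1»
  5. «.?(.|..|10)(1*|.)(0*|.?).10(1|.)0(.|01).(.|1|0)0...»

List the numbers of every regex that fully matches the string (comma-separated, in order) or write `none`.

1, 2

1 → match
2 → match
3 → no match
4 → no match
5 → no match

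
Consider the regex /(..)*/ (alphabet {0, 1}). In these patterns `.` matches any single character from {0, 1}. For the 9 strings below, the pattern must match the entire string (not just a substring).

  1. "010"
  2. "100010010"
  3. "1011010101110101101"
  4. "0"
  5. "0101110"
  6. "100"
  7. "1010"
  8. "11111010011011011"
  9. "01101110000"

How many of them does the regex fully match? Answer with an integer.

1

1 → no match
2 → no match
3 → no match
4 → no match
5 → no match
6 → no match
7 → match
8 → no match
9 → no match
Total matched: 1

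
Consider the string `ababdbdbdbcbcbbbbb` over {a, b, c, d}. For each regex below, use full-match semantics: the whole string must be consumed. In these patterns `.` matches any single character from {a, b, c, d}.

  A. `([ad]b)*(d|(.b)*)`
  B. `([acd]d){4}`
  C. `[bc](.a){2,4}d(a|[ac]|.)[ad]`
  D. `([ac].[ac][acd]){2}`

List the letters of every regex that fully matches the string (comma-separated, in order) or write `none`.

A

A → match
B → no match — must end with `d`
C → no match
D → no match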